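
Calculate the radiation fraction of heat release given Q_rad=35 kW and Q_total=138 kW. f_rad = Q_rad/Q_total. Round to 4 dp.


f_rad = Q_rad / Q_total
f_rad = 35 / 138 = 0.2536


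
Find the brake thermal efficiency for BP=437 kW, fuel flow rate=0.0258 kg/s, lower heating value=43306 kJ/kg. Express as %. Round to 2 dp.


eta_BTE = (BP / (mf * LHV)) * 100
Denominator = 0.0258 * 43306 = 1117.2948 kW
eta_BTE = (437 / 1117.2948) * 100 = 39.11%


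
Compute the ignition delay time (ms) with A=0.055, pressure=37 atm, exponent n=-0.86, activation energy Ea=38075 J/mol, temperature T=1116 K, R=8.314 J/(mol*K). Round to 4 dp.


tau = A * P^n * exp(Ea/(R*T))
P^n = 37^(-0.86) = 0.04480707
Ea/(R*T) = 38075/(8.314*1116) = 4.103606
exp(Ea/(R*T)) = 60.558291
tau = 0.055 * 0.04480707 * 60.558291 = 0.1492 ms


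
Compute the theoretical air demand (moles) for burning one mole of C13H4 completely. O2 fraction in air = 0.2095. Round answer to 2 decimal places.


Balanced combustion: C13H4 + 14 O2 -> 13 CO2 + 2 H2O
O2 needed = C + H/4 = 13 + 4/4 = 14.00 moles
Air moles = O2 / 0.2095 = 14.00 / 0.2095 = 66.83 moles air


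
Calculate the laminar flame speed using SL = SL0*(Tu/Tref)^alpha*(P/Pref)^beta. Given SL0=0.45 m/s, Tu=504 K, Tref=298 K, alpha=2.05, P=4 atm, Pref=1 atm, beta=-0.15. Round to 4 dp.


SL = SL0 * (Tu/Tref)^alpha * (P/Pref)^beta
T ratio = 504/298 = 1.69127517
(T ratio)^alpha = 1.69127517^2.05 = 2.936563
(P/Pref)^beta = 4^(-0.15) = 0.812252
SL = 0.45 * 2.936563 * 0.812252 = 1.0734 m/s


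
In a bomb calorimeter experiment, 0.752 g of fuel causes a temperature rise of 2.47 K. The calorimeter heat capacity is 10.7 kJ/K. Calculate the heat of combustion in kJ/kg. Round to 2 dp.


Hc = C_cal * delta_T / m_fuel
Q_released = 10.7 * 2.47 = 26.4290 kJ
m_fuel = 0.752 g = 0.752/1000 kg = 0.000752 kg
Hc = 26.4290 / 0.000752 = 35144.95 kJ/kg


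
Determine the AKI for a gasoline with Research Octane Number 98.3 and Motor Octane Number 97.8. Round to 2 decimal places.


AKI = (RON + MON) / 2
AKI = (98.3 + 97.8) / 2
AKI = 196.1 / 2 = 98.05


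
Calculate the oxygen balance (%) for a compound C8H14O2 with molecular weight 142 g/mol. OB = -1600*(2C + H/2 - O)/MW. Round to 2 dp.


OB = -1600 * (2C + H/2 - O) / MW
Inner = 2*8 + 14/2 - 2 = 21.00
OB = -1600 * 21.00 / 142 = -236.62%


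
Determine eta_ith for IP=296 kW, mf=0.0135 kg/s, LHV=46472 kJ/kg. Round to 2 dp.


eta_ith = (IP / (mf * LHV)) * 100
Denominator = 0.0135 * 46472 = 627.3720 kW
eta_ith = (296 / 627.3720) * 100 = 47.18%


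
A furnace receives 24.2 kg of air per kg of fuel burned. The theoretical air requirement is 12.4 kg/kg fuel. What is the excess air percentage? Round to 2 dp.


Excess air = actual - stoichiometric = 24.2 - 12.4 = 11.80 kg/kg fuel
Excess air % = (excess / stoich) * 100 = (11.80 / 12.4) * 100 = 95.16%


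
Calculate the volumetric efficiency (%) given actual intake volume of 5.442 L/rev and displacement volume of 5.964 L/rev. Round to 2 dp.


eta_v = (V_actual / V_disp) * 100
Ratio = 5.442 / 5.964 = 0.9125
eta_v = 0.9125 * 100 = 91.25%


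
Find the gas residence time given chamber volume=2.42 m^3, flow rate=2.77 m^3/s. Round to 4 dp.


tau = V / Q_flow
tau = 2.42 / 2.77 = 0.8736 s


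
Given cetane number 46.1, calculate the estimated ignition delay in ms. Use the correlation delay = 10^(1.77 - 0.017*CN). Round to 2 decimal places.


delay = 10^(1.77 - 0.017*CN)
Exponent = 1.77 - 0.017*46.1 = 0.9863
delay = 10^0.9863 = 9.69 ms


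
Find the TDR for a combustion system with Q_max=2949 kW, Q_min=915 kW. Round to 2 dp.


TDR = Q_max / Q_min
TDR = 2949 / 915 = 3.22


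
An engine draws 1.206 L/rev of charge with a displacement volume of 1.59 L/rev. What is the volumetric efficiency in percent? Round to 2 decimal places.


eta_v = (V_actual / V_disp) * 100
Ratio = 1.206 / 1.59 = 0.7585
eta_v = 0.7585 * 100 = 75.85%


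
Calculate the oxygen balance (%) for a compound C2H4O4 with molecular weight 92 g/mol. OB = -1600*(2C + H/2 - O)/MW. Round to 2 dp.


OB = -1600 * (2C + H/2 - O) / MW
Inner = 2*2 + 4/2 - 4 = 2.00
OB = -1600 * 2.00 / 92 = -34.78%


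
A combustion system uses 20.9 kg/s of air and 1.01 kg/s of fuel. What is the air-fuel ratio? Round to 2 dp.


AFR = m_air / m_fuel
AFR = 20.9 / 1.01 = 20.69


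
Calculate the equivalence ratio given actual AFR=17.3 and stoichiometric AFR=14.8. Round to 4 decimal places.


phi = AFR_stoich / AFR_actual
phi = 14.8 / 17.3 = 0.8555


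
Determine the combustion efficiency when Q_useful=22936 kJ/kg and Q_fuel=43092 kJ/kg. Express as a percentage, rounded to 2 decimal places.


Efficiency = (Q_useful / Q_fuel) * 100
Efficiency = (22936 / 43092) * 100
Efficiency = 0.5323 * 100 = 53.23%


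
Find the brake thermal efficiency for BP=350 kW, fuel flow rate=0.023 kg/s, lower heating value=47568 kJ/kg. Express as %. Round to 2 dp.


eta_BTE = (BP / (mf * LHV)) * 100
Denominator = 0.023 * 47568 = 1094.0640 kW
eta_BTE = (350 / 1094.0640) * 100 = 31.99%


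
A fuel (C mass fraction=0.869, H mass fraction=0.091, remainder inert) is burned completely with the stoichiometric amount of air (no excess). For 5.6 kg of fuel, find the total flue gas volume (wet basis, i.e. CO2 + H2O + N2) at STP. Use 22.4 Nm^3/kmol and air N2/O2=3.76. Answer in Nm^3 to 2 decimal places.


Per kg fuel: CO2 = (C/12 kmol)*22.4 = (0.869/12)*22.4 = 1.62213 Nm^3
Per kg fuel: H2O = (H/2 kmol)*22.4 = (0.091/2)*22.4 = 1.01920 Nm^3
O2 needed per kg fuel = C/12 + H/4 = 0.869/12 + 0.091/4 = 0.09516667 kmol
Per kg fuel: N2 = O2*3.76*22.4 = 0.09516667*3.76*22.4 = 8.01532 Nm^3
Total per kg = 1.62213 + 1.01920 + 8.01532 = 10.65665 Nm^3
Total = 10.65665 * 5.6 = 59.68 Nm^3


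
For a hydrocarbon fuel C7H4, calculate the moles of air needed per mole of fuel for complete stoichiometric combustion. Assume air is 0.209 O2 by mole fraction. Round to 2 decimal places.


Balanced combustion: C7H4 + 8 O2 -> 7 CO2 + 2 H2O
O2 needed = C + H/4 = 7 + 4/4 = 8.00 moles
Air moles = O2 / 0.209 = 8.00 / 0.209 = 38.28 moles air


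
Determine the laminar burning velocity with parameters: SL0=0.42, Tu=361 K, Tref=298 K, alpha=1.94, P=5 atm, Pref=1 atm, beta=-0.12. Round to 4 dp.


SL = SL0 * (Tu/Tref)^alpha * (P/Pref)^beta
T ratio = 361/298 = 1.21140940
(T ratio)^alpha = 1.21140940^1.94 = 1.450723
(P/Pref)^beta = 5^(-0.12) = 0.824373
SL = 0.42 * 1.450723 * 0.824373 = 0.5023 m/s


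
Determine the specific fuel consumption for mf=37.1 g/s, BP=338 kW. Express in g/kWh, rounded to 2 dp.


SFC = (mf / BP) * 3600
Rate = 37.1 / 338 = 0.109763 g/(s*kW)
SFC = 0.109763 * 3600 = 395.15 g/kWh


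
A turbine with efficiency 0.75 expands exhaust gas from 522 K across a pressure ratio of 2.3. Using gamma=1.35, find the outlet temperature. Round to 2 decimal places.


T_out = T_in * (1 - eta * (1 - PR^(-(gamma-1)/gamma)))
Exponent = -(1.35-1)/1.35 = -0.25925926
PR^exp = 2.3^(-0.25925926) = 0.80578413
Factor = 1 - 0.75*(1 - 0.80578413) = 0.85433810
T_out = 522 * 0.85433810 = 445.96 K


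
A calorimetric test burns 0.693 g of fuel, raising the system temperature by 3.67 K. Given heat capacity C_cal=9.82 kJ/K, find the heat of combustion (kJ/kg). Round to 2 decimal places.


Hc = C_cal * delta_T / m_fuel
Q_released = 9.82 * 3.67 = 36.0394 kJ
m_fuel = 0.693 g = 0.693/1000 kg = 0.000693 kg
Hc = 36.0394 / 0.000693 = 52004.91 kJ/kg


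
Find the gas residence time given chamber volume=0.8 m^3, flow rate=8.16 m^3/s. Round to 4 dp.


tau = V / Q_flow
tau = 0.8 / 8.16 = 0.0980 s


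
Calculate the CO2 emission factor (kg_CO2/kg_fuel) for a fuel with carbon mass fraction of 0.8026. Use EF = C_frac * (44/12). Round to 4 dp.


EF = C_frac * (M_CO2 / M_C)
EF = 0.8026 * (44/12)
EF = 0.8026 * 3.666667 = 2.9429 kg_CO2/kg_fuel


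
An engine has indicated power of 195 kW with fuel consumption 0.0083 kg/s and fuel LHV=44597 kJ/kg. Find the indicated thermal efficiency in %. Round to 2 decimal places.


eta_ith = (IP / (mf * LHV)) * 100
Denominator = 0.0083 * 44597 = 370.1551 kW
eta_ith = (195 / 370.1551) * 100 = 52.68%


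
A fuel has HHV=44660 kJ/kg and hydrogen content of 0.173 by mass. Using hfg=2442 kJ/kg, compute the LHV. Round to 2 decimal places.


LHV = HHV - hfg * 9 * H
Water correction = 2442 * 9 * 0.173 = 3802.194 kJ/kg
LHV = 44660 - 3802.194 = 40857.81 kJ/kg


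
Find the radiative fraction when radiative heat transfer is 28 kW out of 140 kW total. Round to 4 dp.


f_rad = Q_rad / Q_total
f_rad = 28 / 140 = 0.2000


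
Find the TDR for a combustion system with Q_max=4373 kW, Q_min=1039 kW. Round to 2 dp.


TDR = Q_max / Q_min
TDR = 4373 / 1039 = 4.21


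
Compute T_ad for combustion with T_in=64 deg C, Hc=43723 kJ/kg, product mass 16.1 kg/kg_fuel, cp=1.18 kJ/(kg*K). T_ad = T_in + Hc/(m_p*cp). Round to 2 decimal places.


T_ad = T_in + Hc / (m_p * cp)
Denominator = 16.1 * 1.18 = 18.9980
Temperature rise = 43723 / 18.9980 = 2301.45 K
T_ad = 64 + 2301.45 = 2365.45 deg C


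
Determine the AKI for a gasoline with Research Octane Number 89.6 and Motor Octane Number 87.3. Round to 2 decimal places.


AKI = (RON + MON) / 2
AKI = (89.6 + 87.3) / 2
AKI = 176.9 / 2 = 88.45


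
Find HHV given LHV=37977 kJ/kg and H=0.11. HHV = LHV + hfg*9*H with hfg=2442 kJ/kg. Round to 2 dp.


HHV = LHV + hfg * 9 * H
Water addition = 2442 * 9 * 0.11 = 2417.580 kJ/kg
HHV = 37977 + 2417.580 = 40394.58 kJ/kg


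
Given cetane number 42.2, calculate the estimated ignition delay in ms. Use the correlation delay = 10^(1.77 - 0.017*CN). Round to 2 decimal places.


delay = 10^(1.77 - 0.017*CN)
Exponent = 1.77 - 0.017*42.2 = 1.0526
delay = 10^1.0526 = 11.29 ms


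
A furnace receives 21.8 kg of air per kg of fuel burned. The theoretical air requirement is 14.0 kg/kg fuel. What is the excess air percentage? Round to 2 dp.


Excess air = actual - stoichiometric = 21.8 - 14.0 = 7.80 kg/kg fuel
Excess air % = (excess / stoich) * 100 = (7.80 / 14.0) * 100 = 55.71%


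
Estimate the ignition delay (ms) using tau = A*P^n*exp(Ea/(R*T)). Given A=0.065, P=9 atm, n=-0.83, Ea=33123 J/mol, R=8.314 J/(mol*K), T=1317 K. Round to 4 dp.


tau = A * P^n * exp(Ea/(R*T))
P^n = 9^(-0.83) = 0.16142794
Ea/(R*T) = 33123/(8.314*1317) = 3.025059
exp(Ea/(R*T)) = 20.595223
tau = 0.065 * 0.16142794 * 20.595223 = 0.2161 ms


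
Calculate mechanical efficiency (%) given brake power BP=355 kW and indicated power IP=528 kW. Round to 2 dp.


eta_mech = (BP / IP) * 100
Ratio = 355 / 528 = 0.6723
eta_mech = 0.6723 * 100 = 67.23%


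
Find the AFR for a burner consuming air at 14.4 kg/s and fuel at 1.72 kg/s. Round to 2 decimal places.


AFR = m_air / m_fuel
AFR = 14.4 / 1.72 = 8.37


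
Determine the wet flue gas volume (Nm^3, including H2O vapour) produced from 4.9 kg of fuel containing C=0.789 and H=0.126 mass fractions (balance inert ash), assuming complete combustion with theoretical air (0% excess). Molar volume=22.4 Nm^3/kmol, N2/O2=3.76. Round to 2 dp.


Per kg fuel: CO2 = (C/12 kmol)*22.4 = (0.789/12)*22.4 = 1.47280 Nm^3
Per kg fuel: H2O = (H/2 kmol)*22.4 = (0.126/2)*22.4 = 1.41120 Nm^3
O2 needed per kg fuel = C/12 + H/4 = 0.789/12 + 0.126/4 = 0.09725000 kmol
Per kg fuel: N2 = O2*3.76*22.4 = 0.09725000*3.76*22.4 = 8.19078 Nm^3
Total per kg = 1.47280 + 1.41120 + 8.19078 = 11.07478 Nm^3
Total = 11.07478 * 4.9 = 54.27 Nm^3


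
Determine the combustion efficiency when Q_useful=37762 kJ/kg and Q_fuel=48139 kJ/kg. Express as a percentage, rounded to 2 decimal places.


Efficiency = (Q_useful / Q_fuel) * 100
Efficiency = (37762 / 48139) * 100
Efficiency = 0.7844 * 100 = 78.44%


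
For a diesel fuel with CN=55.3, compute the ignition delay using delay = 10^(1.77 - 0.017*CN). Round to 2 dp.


delay = 10^(1.77 - 0.017*CN)
Exponent = 1.77 - 0.017*55.3 = 0.8299
delay = 10^0.8299 = 6.76 ms


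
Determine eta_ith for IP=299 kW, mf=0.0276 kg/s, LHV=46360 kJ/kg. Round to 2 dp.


eta_ith = (IP / (mf * LHV)) * 100
Denominator = 0.0276 * 46360 = 1279.5360 kW
eta_ith = (299 / 1279.5360) * 100 = 23.37%


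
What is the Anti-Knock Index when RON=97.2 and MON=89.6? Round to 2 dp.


AKI = (RON + MON) / 2
AKI = (97.2 + 89.6) / 2
AKI = 186.8 / 2 = 93.40


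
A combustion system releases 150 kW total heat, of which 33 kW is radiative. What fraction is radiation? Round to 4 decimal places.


f_rad = Q_rad / Q_total
f_rad = 33 / 150 = 0.2200


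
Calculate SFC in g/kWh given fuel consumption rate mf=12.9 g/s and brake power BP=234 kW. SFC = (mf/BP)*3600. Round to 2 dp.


SFC = (mf / BP) * 3600
Rate = 12.9 / 234 = 0.055128 g/(s*kW)
SFC = 0.055128 * 3600 = 198.46 g/kWh


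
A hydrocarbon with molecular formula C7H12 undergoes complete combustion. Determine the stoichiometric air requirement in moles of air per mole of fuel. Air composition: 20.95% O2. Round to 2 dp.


Balanced combustion: C7H12 + 10 O2 -> 7 CO2 + 6 H2O
O2 needed = C + H/4 = 7 + 12/4 = 10.00 moles
Air moles = O2 / 0.2095 = 10.00 / 0.2095 = 47.73 moles air


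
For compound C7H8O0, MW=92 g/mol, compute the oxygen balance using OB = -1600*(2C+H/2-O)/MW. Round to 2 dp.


OB = -1600 * (2C + H/2 - O) / MW
Inner = 2*7 + 8/2 - 0 = 18.00
OB = -1600 * 18.00 / 92 = -313.04%


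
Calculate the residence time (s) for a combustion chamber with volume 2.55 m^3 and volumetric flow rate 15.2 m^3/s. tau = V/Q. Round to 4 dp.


tau = V / Q_flow
tau = 2.55 / 15.2 = 0.1678 s


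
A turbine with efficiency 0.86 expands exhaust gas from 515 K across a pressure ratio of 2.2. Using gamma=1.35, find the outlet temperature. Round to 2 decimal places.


T_out = T_in * (1 - eta * (1 - PR^(-(gamma-1)/gamma)))
Exponent = -(1.35-1)/1.35 = -0.25925926
PR^exp = 2.2^(-0.25925926) = 0.81512413
Factor = 1 - 0.86*(1 - 0.81512413) = 0.84100675
T_out = 515 * 0.84100675 = 433.12 K


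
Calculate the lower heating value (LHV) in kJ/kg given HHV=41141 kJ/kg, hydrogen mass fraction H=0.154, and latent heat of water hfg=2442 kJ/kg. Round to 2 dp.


LHV = HHV - hfg * 9 * H
Water correction = 2442 * 9 * 0.154 = 3384.612 kJ/kg
LHV = 41141 - 3384.612 = 37756.39 kJ/kg


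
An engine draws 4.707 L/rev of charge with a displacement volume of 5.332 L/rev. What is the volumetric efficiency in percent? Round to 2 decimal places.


eta_v = (V_actual / V_disp) * 100
Ratio = 4.707 / 5.332 = 0.8828
eta_v = 0.8828 * 100 = 88.28%


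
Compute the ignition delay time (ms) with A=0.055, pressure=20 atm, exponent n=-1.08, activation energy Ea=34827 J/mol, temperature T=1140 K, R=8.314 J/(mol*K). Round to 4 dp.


tau = A * P^n * exp(Ea/(R*T))
P^n = 20^(-1.08) = 0.03934482
Ea/(R*T) = 34827/(8.314*1140) = 3.674525
exp(Ea/(R*T)) = 39.429919
tau = 0.055 * 0.03934482 * 39.429919 = 0.0853 ms


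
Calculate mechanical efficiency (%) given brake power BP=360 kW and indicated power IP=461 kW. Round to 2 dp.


eta_mech = (BP / IP) * 100
Ratio = 360 / 461 = 0.7809
eta_mech = 0.7809 * 100 = 78.09%


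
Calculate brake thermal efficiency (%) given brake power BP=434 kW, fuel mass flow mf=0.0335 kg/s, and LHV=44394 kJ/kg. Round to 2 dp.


eta_BTE = (BP / (mf * LHV)) * 100
Denominator = 0.0335 * 44394 = 1487.1990 kW
eta_BTE = (434 / 1487.1990) * 100 = 29.18%


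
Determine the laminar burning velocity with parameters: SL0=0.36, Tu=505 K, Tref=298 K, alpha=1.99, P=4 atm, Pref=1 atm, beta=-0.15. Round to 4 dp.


SL = SL0 * (Tu/Tref)^alpha * (P/Pref)^beta
T ratio = 505/298 = 1.69463087
(T ratio)^alpha = 1.69463087^1.99 = 2.856666
(P/Pref)^beta = 4^(-0.15) = 0.812252
SL = 0.36 * 2.856666 * 0.812252 = 0.8353 m/s


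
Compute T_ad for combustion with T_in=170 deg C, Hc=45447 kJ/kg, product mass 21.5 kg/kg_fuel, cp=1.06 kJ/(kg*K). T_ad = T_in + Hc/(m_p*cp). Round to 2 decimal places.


T_ad = T_in + Hc / (m_p * cp)
Denominator = 21.5 * 1.06 = 22.7900
Temperature rise = 45447 / 22.7900 = 1994.16 K
T_ad = 170 + 1994.16 = 2164.16 deg C


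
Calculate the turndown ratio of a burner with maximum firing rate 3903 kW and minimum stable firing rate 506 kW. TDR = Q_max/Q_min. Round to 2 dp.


TDR = Q_max / Q_min
TDR = 3903 / 506 = 7.71


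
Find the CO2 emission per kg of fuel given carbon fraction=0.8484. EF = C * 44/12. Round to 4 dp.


EF = C_frac * (M_CO2 / M_C)
EF = 0.8484 * (44/12)
EF = 0.8484 * 3.666667 = 3.1108 kg_CO2/kg_fuel


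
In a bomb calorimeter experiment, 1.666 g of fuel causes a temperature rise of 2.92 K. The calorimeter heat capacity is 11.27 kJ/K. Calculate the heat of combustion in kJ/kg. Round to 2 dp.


Hc = C_cal * delta_T / m_fuel
Q_released = 11.27 * 2.92 = 32.9084 kJ
m_fuel = 1.666 g = 1.666/1000 kg = 0.001666 kg
Hc = 32.9084 / 0.001666 = 19752.94 kJ/kg


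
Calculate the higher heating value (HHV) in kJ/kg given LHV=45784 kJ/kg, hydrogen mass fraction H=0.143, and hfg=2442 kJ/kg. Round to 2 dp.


HHV = LHV + hfg * 9 * H
Water addition = 2442 * 9 * 0.143 = 3142.854 kJ/kg
HHV = 45784 + 3142.854 = 48926.85 kJ/kg


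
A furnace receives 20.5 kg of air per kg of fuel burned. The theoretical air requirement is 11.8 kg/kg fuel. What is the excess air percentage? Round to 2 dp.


Excess air = actual - stoichiometric = 20.5 - 11.8 = 8.70 kg/kg fuel
Excess air % = (excess / stoich) * 100 = (8.70 / 11.8) * 100 = 73.73%


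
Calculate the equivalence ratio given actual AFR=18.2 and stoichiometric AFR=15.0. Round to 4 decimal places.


phi = AFR_stoich / AFR_actual
phi = 15.0 / 18.2 = 0.8242


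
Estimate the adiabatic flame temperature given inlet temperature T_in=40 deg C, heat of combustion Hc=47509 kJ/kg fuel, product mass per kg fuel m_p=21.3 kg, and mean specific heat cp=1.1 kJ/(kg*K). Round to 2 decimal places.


T_ad = T_in + Hc / (m_p * cp)
Denominator = 21.3 * 1.1 = 23.4300
Temperature rise = 47509 / 23.4300 = 2027.70 K
T_ad = 40 + 2027.70 = 2067.70 deg C


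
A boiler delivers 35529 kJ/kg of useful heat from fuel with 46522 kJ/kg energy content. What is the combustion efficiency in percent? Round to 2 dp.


Efficiency = (Q_useful / Q_fuel) * 100
Efficiency = (35529 / 46522) * 100
Efficiency = 0.7637 * 100 = 76.37%


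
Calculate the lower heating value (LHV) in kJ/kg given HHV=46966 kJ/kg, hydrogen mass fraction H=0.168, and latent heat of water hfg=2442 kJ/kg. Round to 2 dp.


LHV = HHV - hfg * 9 * H
Water correction = 2442 * 9 * 0.168 = 3692.304 kJ/kg
LHV = 46966 - 3692.304 = 43273.70 kJ/kg


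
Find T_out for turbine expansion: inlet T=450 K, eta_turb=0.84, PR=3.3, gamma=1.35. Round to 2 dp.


T_out = T_in * (1 - eta * (1 - PR^(-(gamma-1)/gamma)))
Exponent = -(1.35-1)/1.35 = -0.25925926
PR^exp = 3.3^(-0.25925926) = 0.73378775
Factor = 1 - 0.84*(1 - 0.73378775) = 0.77638171
T_out = 450 * 0.77638171 = 349.37 K


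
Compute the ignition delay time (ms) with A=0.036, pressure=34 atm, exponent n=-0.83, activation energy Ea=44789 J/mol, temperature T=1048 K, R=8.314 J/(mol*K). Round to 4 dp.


tau = A * P^n * exp(Ea/(R*T))
P^n = 34^(-0.83) = 0.05356394
Ea/(R*T) = 44789/(8.314*1048) = 5.140437
exp(Ea/(R*T)) = 170.790433
tau = 0.036 * 0.05356394 * 170.790433 = 0.3293 ms


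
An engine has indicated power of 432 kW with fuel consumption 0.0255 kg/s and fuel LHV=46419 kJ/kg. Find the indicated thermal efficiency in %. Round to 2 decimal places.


eta_ith = (IP / (mf * LHV)) * 100
Denominator = 0.0255 * 46419 = 1183.6845 kW
eta_ith = (432 / 1183.6845) * 100 = 36.50%


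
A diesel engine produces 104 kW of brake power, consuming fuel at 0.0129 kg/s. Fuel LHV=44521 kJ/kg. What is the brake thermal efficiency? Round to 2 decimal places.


eta_BTE = (BP / (mf * LHV)) * 100
Denominator = 0.0129 * 44521 = 574.3209 kW
eta_BTE = (104 / 574.3209) * 100 = 18.11%


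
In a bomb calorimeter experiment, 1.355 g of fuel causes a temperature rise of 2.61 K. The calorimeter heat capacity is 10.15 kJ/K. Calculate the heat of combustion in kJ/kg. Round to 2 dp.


Hc = C_cal * delta_T / m_fuel
Q_released = 10.15 * 2.61 = 26.4915 kJ
m_fuel = 1.355 g = 1.355/1000 kg = 0.001355 kg
Hc = 26.4915 / 0.001355 = 19550.92 kJ/kg


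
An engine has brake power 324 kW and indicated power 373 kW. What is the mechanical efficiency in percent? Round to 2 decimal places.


eta_mech = (BP / IP) * 100
Ratio = 324 / 373 = 0.8686
eta_mech = 0.8686 * 100 = 86.86%


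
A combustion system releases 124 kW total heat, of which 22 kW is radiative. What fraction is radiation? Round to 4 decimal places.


f_rad = Q_rad / Q_total
f_rad = 22 / 124 = 0.1774


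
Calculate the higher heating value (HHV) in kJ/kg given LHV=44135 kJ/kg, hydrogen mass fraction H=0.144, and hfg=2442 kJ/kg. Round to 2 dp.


HHV = LHV + hfg * 9 * H
Water addition = 2442 * 9 * 0.144 = 3164.832 kJ/kg
HHV = 44135 + 3164.832 = 47299.83 kJ/kg


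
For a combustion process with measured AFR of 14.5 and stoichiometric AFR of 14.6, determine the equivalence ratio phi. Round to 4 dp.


phi = AFR_stoich / AFR_actual
phi = 14.6 / 14.5 = 1.0069


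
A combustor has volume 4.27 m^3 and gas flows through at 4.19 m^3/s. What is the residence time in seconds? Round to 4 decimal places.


tau = V / Q_flow
tau = 4.27 / 4.19 = 1.0191 s


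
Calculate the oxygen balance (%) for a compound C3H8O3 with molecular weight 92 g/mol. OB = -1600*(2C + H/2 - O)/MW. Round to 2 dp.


OB = -1600 * (2C + H/2 - O) / MW
Inner = 2*3 + 8/2 - 3 = 7.00
OB = -1600 * 7.00 / 92 = -121.74%


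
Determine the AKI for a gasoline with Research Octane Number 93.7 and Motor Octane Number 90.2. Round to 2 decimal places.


AKI = (RON + MON) / 2
AKI = (93.7 + 90.2) / 2
AKI = 183.9 / 2 = 91.95


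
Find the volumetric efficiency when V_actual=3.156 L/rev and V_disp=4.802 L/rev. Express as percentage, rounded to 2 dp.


eta_v = (V_actual / V_disp) * 100
Ratio = 3.156 / 4.802 = 0.6572
eta_v = 0.6572 * 100 = 65.72%


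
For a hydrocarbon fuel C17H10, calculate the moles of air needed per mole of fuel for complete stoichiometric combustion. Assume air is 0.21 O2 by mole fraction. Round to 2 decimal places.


Balanced combustion: C17H10 + 19.5 O2 -> 17 CO2 + 5 H2O
O2 needed = C + H/4 = 17 + 10/4 = 19.50 moles
Air moles = O2 / 0.21 = 19.50 / 0.21 = 92.86 moles air


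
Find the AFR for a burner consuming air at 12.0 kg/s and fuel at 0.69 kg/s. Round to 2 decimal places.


AFR = m_air / m_fuel
AFR = 12.0 / 0.69 = 17.39


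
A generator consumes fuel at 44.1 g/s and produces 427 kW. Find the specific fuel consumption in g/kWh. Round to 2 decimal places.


SFC = (mf / BP) * 3600
Rate = 44.1 / 427 = 0.103279 g/(s*kW)
SFC = 0.103279 * 3600 = 371.80 g/kWh


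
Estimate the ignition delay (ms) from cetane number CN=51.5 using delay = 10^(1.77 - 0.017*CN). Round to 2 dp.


delay = 10^(1.77 - 0.017*CN)
Exponent = 1.77 - 0.017*51.5 = 0.8945
delay = 10^0.8945 = 7.84 ms


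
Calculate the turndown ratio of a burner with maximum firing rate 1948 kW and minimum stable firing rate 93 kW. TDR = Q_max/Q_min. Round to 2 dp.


TDR = Q_max / Q_min
TDR = 1948 / 93 = 20.95


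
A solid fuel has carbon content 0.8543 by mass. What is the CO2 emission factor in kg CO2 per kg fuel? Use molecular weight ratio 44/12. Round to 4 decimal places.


EF = C_frac * (M_CO2 / M_C)
EF = 0.8543 * (44/12)
EF = 0.8543 * 3.666667 = 3.1324 kg_CO2/kg_fuel


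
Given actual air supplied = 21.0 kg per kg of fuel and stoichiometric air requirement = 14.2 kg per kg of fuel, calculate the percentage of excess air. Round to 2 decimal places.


Excess air = actual - stoichiometric = 21.0 - 14.2 = 6.80 kg/kg fuel
Excess air % = (excess / stoich) * 100 = (6.80 / 14.2) * 100 = 47.89%


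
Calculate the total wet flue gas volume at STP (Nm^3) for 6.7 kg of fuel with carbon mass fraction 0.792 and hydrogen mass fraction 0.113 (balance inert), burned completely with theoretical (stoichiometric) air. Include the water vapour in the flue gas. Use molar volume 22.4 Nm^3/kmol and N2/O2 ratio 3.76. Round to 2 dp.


Per kg fuel: CO2 = (C/12 kmol)*22.4 = (0.792/12)*22.4 = 1.47840 Nm^3
Per kg fuel: H2O = (H/2 kmol)*22.4 = (0.113/2)*22.4 = 1.26560 Nm^3
O2 needed per kg fuel = C/12 + H/4 = 0.792/12 + 0.113/4 = 0.09425000 kmol
Per kg fuel: N2 = O2*3.76*22.4 = 0.09425000*3.76*22.4 = 7.93811 Nm^3
Total per kg = 1.47840 + 1.26560 + 7.93811 = 10.68211 Nm^3
Total = 10.68211 * 6.7 = 71.57 Nm^3


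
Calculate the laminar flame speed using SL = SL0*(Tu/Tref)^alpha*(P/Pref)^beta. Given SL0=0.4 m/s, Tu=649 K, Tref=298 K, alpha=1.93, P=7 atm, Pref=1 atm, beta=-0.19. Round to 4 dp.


SL = SL0 * (Tu/Tref)^alpha * (P/Pref)^beta
T ratio = 649/298 = 2.17785235
(T ratio)^alpha = 2.17785235^1.93 = 4.491536
(P/Pref)^beta = 7^(-0.19) = 0.690926
SL = 0.4 * 4.491536 * 0.690926 = 1.2413 m/s


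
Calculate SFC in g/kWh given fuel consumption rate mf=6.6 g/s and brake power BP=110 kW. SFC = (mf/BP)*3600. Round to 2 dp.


SFC = (mf / BP) * 3600
Rate = 6.6 / 110 = 0.060000 g/(s*kW)
SFC = 0.060000 * 3600 = 216.00 g/kWh


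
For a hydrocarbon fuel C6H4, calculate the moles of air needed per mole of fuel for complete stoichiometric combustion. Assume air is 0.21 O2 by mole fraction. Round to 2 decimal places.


Balanced combustion: C6H4 + 7 O2 -> 6 CO2 + 2 H2O
O2 needed = C + H/4 = 6 + 4/4 = 7.00 moles
Air moles = O2 / 0.21 = 7.00 / 0.21 = 33.33 moles air


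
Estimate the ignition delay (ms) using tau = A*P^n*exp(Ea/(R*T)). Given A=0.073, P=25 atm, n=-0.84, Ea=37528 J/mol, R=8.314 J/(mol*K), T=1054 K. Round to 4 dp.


tau = A * P^n * exp(Ea/(R*T))
P^n = 25^(-0.84) = 0.06694689
Ea/(R*T) = 37528/(8.314*1054) = 4.282573
exp(Ea/(R*T)) = 72.426564
tau = 0.073 * 0.06694689 * 72.426564 = 0.3540 ms


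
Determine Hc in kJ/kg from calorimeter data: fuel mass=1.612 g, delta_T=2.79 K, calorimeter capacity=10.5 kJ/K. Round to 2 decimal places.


Hc = C_cal * delta_T / m_fuel
Q_released = 10.5 * 2.79 = 29.2950 kJ
m_fuel = 1.612 g = 1.612/1000 kg = 0.001612 kg
Hc = 29.2950 / 0.001612 = 18173.08 kJ/kg


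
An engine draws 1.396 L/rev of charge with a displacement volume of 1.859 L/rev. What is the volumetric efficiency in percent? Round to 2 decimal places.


eta_v = (V_actual / V_disp) * 100
Ratio = 1.396 / 1.859 = 0.7509
eta_v = 0.7509 * 100 = 75.09%


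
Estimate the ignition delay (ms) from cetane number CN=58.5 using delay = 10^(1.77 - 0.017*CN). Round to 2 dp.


delay = 10^(1.77 - 0.017*CN)
Exponent = 1.77 - 0.017*58.5 = 0.7755
delay = 10^0.7755 = 5.96 ms


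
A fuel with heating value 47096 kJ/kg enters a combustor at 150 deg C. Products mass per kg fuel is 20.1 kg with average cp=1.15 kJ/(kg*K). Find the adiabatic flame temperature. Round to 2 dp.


T_ad = T_in + Hc / (m_p * cp)
Denominator = 20.1 * 1.15 = 23.1150
Temperature rise = 47096 / 23.1150 = 2037.46 K
T_ad = 150 + 2037.46 = 2187.46 deg C


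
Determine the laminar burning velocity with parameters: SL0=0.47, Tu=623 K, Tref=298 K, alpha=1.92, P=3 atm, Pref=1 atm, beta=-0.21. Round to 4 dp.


SL = SL0 * (Tu/Tref)^alpha * (P/Pref)^beta
T ratio = 623/298 = 2.09060403
(T ratio)^alpha = 2.09060403^1.92 = 4.120233
(P/Pref)^beta = 3^(-0.21) = 0.793971
SL = 0.47 * 4.120233 * 0.793971 = 1.5375 m/s


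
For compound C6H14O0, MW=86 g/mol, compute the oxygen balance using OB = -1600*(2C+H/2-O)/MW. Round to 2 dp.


OB = -1600 * (2C + H/2 - O) / MW
Inner = 2*6 + 14/2 - 0 = 19.00
OB = -1600 * 19.00 / 86 = -353.49%


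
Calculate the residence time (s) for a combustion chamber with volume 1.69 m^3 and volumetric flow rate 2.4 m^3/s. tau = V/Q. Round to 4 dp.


tau = V / Q_flow
tau = 1.69 / 2.4 = 0.7042 s


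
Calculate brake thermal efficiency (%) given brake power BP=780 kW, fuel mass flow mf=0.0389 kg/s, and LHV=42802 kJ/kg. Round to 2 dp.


eta_BTE = (BP / (mf * LHV)) * 100
Denominator = 0.0389 * 42802 = 1664.9978 kW
eta_BTE = (780 / 1664.9978) * 100 = 46.85%


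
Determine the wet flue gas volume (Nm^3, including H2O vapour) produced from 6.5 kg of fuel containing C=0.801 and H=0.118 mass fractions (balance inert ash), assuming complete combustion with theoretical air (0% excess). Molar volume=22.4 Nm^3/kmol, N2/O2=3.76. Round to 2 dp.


Per kg fuel: CO2 = (C/12 kmol)*22.4 = (0.801/12)*22.4 = 1.49520 Nm^3
Per kg fuel: H2O = (H/2 kmol)*22.4 = (0.118/2)*22.4 = 1.32160 Nm^3
O2 needed per kg fuel = C/12 + H/4 = 0.801/12 + 0.118/4 = 0.09625000 kmol
Per kg fuel: N2 = O2*3.76*22.4 = 0.09625000*3.76*22.4 = 8.10656 Nm^3
Total per kg = 1.49520 + 1.32160 + 8.10656 = 10.92336 Nm^3
Total = 10.92336 * 6.5 = 71.00 Nm^3


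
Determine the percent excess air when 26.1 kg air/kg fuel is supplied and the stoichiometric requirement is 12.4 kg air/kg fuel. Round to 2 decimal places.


Excess air = actual - stoichiometric = 26.1 - 12.4 = 13.70 kg/kg fuel
Excess air % = (excess / stoich) * 100 = (13.70 / 12.4) * 100 = 110.48%


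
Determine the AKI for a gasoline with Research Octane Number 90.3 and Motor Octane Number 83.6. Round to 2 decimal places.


AKI = (RON + MON) / 2
AKI = (90.3 + 83.6) / 2
AKI = 173.9 / 2 = 86.95


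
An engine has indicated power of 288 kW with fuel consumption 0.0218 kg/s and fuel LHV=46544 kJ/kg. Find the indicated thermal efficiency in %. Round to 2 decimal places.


eta_ith = (IP / (mf * LHV)) * 100
Denominator = 0.0218 * 46544 = 1014.6592 kW
eta_ith = (288 / 1014.6592) * 100 = 28.38%


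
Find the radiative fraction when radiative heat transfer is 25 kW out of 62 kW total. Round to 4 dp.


f_rad = Q_rad / Q_total
f_rad = 25 / 62 = 0.4032


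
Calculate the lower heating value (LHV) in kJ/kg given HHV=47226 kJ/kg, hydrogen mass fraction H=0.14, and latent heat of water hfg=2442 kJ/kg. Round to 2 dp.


LHV = HHV - hfg * 9 * H
Water correction = 2442 * 9 * 0.14 = 3076.920 kJ/kg
LHV = 47226 - 3076.920 = 44149.08 kJ/kg


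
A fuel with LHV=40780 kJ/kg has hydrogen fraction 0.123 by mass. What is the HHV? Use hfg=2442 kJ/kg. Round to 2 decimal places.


HHV = LHV + hfg * 9 * H
Water addition = 2442 * 9 * 0.123 = 2703.294 kJ/kg
HHV = 40780 + 2703.294 = 43483.29 kJ/kg


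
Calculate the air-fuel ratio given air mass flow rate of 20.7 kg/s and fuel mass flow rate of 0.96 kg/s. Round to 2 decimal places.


AFR = m_air / m_fuel
AFR = 20.7 / 0.96 = 21.56


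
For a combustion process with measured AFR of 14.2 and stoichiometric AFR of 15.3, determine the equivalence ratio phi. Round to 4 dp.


phi = AFR_stoich / AFR_actual
phi = 15.3 / 14.2 = 1.0775


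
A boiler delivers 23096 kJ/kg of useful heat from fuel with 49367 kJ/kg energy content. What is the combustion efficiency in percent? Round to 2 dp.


Efficiency = (Q_useful / Q_fuel) * 100
Efficiency = (23096 / 49367) * 100
Efficiency = 0.4678 * 100 = 46.78%


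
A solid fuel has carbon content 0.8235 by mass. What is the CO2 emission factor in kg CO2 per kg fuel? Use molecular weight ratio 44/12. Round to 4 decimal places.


EF = C_frac * (M_CO2 / M_C)
EF = 0.8235 * (44/12)
EF = 0.8235 * 3.666667 = 3.0195 kg_CO2/kg_fuel


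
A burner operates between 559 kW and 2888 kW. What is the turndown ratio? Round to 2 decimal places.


TDR = Q_max / Q_min
TDR = 2888 / 559 = 5.17


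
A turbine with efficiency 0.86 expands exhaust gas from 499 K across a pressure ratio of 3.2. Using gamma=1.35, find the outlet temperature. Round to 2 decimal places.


T_out = T_in * (1 - eta * (1 - PR^(-(gamma-1)/gamma)))
Exponent = -(1.35-1)/1.35 = -0.25925926
PR^exp = 3.2^(-0.25925926) = 0.73966521
Factor = 1 - 0.86*(1 - 0.73966521) = 0.77611208
T_out = 499 * 0.77611208 = 387.28 K


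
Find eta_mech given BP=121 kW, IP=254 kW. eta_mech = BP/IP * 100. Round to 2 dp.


eta_mech = (BP / IP) * 100
Ratio = 121 / 254 = 0.4764
eta_mech = 0.4764 * 100 = 47.64%


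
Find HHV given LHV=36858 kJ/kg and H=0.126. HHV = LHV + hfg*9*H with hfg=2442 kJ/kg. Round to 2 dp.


HHV = LHV + hfg * 9 * H
Water addition = 2442 * 9 * 0.126 = 2769.228 kJ/kg
HHV = 36858 + 2769.228 = 39627.23 kJ/kg


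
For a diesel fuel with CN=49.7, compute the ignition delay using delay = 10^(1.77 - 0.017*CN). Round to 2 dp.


delay = 10^(1.77 - 0.017*CN)
Exponent = 1.77 - 0.017*49.7 = 0.9251
delay = 10^0.9251 = 8.42 ms


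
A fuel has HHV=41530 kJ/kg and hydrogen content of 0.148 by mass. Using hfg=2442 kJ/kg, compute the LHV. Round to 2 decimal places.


LHV = HHV - hfg * 9 * H
Water correction = 2442 * 9 * 0.148 = 3252.744 kJ/kg
LHV = 41530 - 3252.744 = 38277.26 kJ/kg


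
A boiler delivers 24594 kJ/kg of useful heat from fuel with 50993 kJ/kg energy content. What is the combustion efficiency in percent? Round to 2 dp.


Efficiency = (Q_useful / Q_fuel) * 100
Efficiency = (24594 / 50993) * 100
Efficiency = 0.4823 * 100 = 48.23%


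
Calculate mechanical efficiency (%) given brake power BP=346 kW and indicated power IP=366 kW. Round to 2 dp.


eta_mech = (BP / IP) * 100
Ratio = 346 / 366 = 0.9454
eta_mech = 0.9454 * 100 = 94.54%


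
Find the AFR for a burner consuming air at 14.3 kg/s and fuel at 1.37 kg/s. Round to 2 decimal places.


AFR = m_air / m_fuel
AFR = 14.3 / 1.37 = 10.44


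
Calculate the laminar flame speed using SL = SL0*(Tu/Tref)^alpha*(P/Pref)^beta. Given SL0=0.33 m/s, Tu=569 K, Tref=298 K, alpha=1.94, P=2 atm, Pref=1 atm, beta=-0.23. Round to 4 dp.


SL = SL0 * (Tu/Tref)^alpha * (P/Pref)^beta
T ratio = 569/298 = 1.90939597
(T ratio)^alpha = 1.90939597^1.94 = 3.507020
(P/Pref)^beta = 2^(-0.23) = 0.852635
SL = 0.33 * 3.507020 * 0.852635 = 0.9868 m/s


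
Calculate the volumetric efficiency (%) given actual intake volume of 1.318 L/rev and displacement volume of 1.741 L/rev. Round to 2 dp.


eta_v = (V_actual / V_disp) * 100
Ratio = 1.318 / 1.741 = 0.7570
eta_v = 0.7570 * 100 = 75.70%


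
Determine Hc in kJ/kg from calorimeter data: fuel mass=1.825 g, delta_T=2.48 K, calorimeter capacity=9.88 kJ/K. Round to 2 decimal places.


Hc = C_cal * delta_T / m_fuel
Q_released = 9.88 * 2.48 = 24.5024 kJ
m_fuel = 1.825 g = 1.825/1000 kg = 0.001825 kg
Hc = 24.5024 / 0.001825 = 13425.97 kJ/kg


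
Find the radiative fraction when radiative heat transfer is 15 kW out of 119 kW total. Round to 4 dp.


f_rad = Q_rad / Q_total
f_rad = 15 / 119 = 0.1261


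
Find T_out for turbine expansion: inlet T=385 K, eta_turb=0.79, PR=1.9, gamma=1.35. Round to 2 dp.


T_out = T_in * (1 - eta * (1 - PR^(-(gamma-1)/gamma)))
Exponent = -(1.35-1)/1.35 = -0.25925926
PR^exp = 1.9^(-0.25925926) = 0.84670193
Factor = 1 - 0.79*(1 - 0.84670193) = 0.87889452
T_out = 385 * 0.87889452 = 338.37 K


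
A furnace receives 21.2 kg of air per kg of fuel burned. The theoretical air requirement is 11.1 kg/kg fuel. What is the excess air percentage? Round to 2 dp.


Excess air = actual - stoichiometric = 21.2 - 11.1 = 10.10 kg/kg fuel
Excess air % = (excess / stoich) * 100 = (10.10 / 11.1) * 100 = 90.99%


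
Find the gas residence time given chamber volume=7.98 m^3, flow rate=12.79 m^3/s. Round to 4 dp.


tau = V / Q_flow
tau = 7.98 / 12.79 = 0.6239 s


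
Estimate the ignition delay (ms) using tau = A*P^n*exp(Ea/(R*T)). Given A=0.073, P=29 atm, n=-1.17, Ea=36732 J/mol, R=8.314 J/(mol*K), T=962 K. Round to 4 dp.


tau = A * P^n * exp(Ea/(R*T))
P^n = 29^(-1.17) = 0.01945335
Ea/(R*T) = 36732/(8.314*962) = 4.592609
exp(Ea/(R*T)) = 98.751749
tau = 0.073 * 0.01945335 * 98.751749 = 0.1402 ms


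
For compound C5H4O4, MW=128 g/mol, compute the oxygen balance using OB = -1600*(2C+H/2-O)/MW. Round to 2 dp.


OB = -1600 * (2C + H/2 - O) / MW
Inner = 2*5 + 4/2 - 4 = 8.00
OB = -1600 * 8.00 / 128 = -100.00%


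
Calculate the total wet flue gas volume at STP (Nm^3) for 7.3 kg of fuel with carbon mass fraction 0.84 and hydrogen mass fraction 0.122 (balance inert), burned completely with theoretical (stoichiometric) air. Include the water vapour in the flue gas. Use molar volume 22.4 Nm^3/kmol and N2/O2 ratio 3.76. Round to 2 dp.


Per kg fuel: CO2 = (C/12 kmol)*22.4 = (0.84/12)*22.4 = 1.56800 Nm^3
Per kg fuel: H2O = (H/2 kmol)*22.4 = (0.122/2)*22.4 = 1.36640 Nm^3
O2 needed per kg fuel = C/12 + H/4 = 0.84/12 + 0.122/4 = 0.10050000 kmol
Per kg fuel: N2 = O2*3.76*22.4 = 0.10050000*3.76*22.4 = 8.46451 Nm^3
Total per kg = 1.56800 + 1.36640 + 8.46451 = 11.39891 Nm^3
Total = 11.39891 * 7.3 = 83.21 Nm^3


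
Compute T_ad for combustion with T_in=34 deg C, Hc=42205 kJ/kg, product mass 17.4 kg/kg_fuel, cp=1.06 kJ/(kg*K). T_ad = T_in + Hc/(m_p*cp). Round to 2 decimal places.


T_ad = T_in + Hc / (m_p * cp)
Denominator = 17.4 * 1.06 = 18.4440
Temperature rise = 42205 / 18.4440 = 2288.28 K
T_ad = 34 + 2288.28 = 2322.28 deg C


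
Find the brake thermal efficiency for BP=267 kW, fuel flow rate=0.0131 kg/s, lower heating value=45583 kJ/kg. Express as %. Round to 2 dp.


eta_BTE = (BP / (mf * LHV)) * 100
Denominator = 0.0131 * 45583 = 597.1373 kW
eta_BTE = (267 / 597.1373) * 100 = 44.71%


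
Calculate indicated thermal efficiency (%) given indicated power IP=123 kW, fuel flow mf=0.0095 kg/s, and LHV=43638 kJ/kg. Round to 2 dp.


eta_ith = (IP / (mf * LHV)) * 100
Denominator = 0.0095 * 43638 = 414.5610 kW
eta_ith = (123 / 414.5610) * 100 = 29.67%


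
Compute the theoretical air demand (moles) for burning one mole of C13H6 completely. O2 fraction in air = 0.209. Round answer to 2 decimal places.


Balanced combustion: C13H6 + 14.5 O2 -> 13 CO2 + 3 H2O
O2 needed = C + H/4 = 13 + 6/4 = 14.50 moles
Air moles = O2 / 0.209 = 14.50 / 0.209 = 69.38 moles air


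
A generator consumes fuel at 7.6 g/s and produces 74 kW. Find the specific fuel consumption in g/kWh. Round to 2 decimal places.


SFC = (mf / BP) * 3600
Rate = 7.6 / 74 = 0.102703 g/(s*kW)
SFC = 0.102703 * 3600 = 369.73 g/kWh


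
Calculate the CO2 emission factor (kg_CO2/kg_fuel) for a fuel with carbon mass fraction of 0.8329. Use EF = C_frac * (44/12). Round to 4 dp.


EF = C_frac * (M_CO2 / M_C)
EF = 0.8329 * (44/12)
EF = 0.8329 * 3.666667 = 3.0540 kg_CO2/kg_fuel


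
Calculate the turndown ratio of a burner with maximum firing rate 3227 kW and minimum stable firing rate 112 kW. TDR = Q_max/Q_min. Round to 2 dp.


TDR = Q_max / Q_min
TDR = 3227 / 112 = 28.81


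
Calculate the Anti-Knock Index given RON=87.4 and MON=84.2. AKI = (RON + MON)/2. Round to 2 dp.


AKI = (RON + MON) / 2
AKI = (87.4 + 84.2) / 2
AKI = 171.6 / 2 = 85.80


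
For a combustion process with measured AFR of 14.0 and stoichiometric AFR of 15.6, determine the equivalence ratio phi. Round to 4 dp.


phi = AFR_stoich / AFR_actual
phi = 15.6 / 14.0 = 1.1143


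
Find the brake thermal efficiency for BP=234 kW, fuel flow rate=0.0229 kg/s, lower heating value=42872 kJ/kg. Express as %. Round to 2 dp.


eta_BTE = (BP / (mf * LHV)) * 100
Denominator = 0.0229 * 42872 = 981.7688 kW
eta_BTE = (234 / 981.7688) * 100 = 23.83%


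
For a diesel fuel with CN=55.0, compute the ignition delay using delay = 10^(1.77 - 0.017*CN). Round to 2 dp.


delay = 10^(1.77 - 0.017*CN)
Exponent = 1.77 - 0.017*55.0 = 0.8350
delay = 10^0.8350 = 6.84 ms


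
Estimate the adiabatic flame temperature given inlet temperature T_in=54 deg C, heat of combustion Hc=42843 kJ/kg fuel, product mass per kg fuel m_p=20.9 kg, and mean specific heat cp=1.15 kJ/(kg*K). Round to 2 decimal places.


T_ad = T_in + Hc / (m_p * cp)
Denominator = 20.9 * 1.15 = 24.0350
Temperature rise = 42843 / 24.0350 = 1782.53 K
T_ad = 54 + 1782.53 = 1836.53 deg C


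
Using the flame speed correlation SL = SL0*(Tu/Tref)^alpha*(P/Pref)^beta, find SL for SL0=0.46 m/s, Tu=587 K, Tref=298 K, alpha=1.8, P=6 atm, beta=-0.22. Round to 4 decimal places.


SL = SL0 * (Tu/Tref)^alpha * (P/Pref)^beta
T ratio = 587/298 = 1.96979866
(T ratio)^alpha = 1.96979866^1.8 = 3.388124
(P/Pref)^beta = 6^(-0.22) = 0.674228
SL = 0.46 * 3.388124 * 0.674228 = 1.0508 m/s


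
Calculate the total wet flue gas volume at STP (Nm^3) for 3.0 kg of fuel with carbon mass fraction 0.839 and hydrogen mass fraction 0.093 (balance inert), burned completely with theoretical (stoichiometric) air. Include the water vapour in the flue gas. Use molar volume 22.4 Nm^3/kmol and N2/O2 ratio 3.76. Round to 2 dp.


Per kg fuel: CO2 = (C/12 kmol)*22.4 = (0.839/12)*22.4 = 1.56613 Nm^3
Per kg fuel: H2O = (H/2 kmol)*22.4 = (0.093/2)*22.4 = 1.04160 Nm^3
O2 needed per kg fuel = C/12 + H/4 = 0.839/12 + 0.093/4 = 0.09316667 kmol
Per kg fuel: N2 = O2*3.76*22.4 = 0.09316667*3.76*22.4 = 7.84687 Nm^3
Total per kg = 1.56613 + 1.04160 + 7.84687 = 10.45460 Nm^3
Total = 10.45460 * 3.0 = 31.36 Nm^3
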